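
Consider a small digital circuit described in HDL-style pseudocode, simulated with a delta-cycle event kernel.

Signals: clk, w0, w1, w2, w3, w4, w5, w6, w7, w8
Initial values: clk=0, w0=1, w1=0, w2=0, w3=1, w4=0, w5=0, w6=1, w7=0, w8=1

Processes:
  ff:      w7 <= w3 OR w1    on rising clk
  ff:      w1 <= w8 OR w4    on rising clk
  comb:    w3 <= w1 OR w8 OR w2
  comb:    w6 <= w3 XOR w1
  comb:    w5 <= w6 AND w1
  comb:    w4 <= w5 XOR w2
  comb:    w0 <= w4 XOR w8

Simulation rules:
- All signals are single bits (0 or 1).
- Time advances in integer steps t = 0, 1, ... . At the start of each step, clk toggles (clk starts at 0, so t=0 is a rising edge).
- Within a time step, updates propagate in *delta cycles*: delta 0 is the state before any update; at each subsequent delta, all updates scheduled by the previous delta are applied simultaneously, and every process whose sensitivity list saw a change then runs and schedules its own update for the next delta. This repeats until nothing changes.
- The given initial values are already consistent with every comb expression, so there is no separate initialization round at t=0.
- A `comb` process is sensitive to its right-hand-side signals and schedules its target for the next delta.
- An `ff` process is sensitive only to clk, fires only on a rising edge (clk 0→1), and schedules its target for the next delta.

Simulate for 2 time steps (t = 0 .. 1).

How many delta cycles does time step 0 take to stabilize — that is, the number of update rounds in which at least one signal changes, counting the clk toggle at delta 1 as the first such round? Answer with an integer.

t0.Δ0 w3=1 w6=1 w7=0 clk=0 w2=0 w4=0 w8=1 w0=1 w1=0 w5=0
t0.Δ1 w3=1 w6=1 w7=0 clk=1 w2=0 w4=0 w8=1 w0=1 w1=0 w5=0
t0.Δ2 w3=1 w6=1 w7=1 clk=1 w2=0 w4=0 w8=1 w0=1 w1=1 w5=0
t0.Δ3 w3=1 w6=0 w7=1 clk=1 w2=0 w4=0 w8=1 w0=1 w1=1 w5=1
t0.Δ4 w3=1 w6=0 w7=1 clk=1 w2=0 w4=1 w8=1 w0=1 w1=1 w5=0
t0.Δ5 w3=1 w6=0 w7=1 clk=1 w2=0 w4=0 w8=1 w0=0 w1=1 w5=0
t0.Δ6 w3=1 w6=0 w7=1 clk=1 w2=0 w4=0 w8=1 w0=1 w1=1 w5=0
t1.Δ0 w3=1 w6=0 w7=1 clk=1 w2=0 w4=0 w8=1 w0=1 w1=1 w5=0
t1.Δ1 w3=1 w6=0 w7=1 clk=0 w2=0 w4=0 w8=1 w0=1 w1=1 w5=0

6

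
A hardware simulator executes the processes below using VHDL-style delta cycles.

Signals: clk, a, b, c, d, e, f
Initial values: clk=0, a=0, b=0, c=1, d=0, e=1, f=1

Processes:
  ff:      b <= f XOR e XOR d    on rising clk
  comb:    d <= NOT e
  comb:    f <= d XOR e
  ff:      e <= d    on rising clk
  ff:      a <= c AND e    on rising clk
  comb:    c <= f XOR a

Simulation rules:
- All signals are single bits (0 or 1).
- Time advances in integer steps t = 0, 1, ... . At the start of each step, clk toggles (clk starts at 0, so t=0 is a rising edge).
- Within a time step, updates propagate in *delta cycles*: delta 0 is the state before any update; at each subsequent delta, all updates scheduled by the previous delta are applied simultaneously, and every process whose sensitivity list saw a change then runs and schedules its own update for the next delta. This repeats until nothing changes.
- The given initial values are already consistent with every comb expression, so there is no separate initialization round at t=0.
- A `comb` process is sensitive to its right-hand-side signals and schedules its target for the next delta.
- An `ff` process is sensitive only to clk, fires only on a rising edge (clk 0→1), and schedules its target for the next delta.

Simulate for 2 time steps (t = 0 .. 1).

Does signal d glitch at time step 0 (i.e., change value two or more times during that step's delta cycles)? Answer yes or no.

t=0 Δ0: d=0 a=0 c=1 f=1 e=1 clk=0 b=0
  Δ1: clk:0→1
  Δ2: a:0→1, e:1→0
  Δ3: d:0→1, c:1→0, f:1→0
  Δ4: c:0→1, f:0→1
  Δ5: c:1→0
  (5Δ to stable)
t=1 Δ0: d=1 a=1 c=0 f=1 e=0 clk=1 b=0
  Δ1: clk:1→0
  (1Δ to stable)

no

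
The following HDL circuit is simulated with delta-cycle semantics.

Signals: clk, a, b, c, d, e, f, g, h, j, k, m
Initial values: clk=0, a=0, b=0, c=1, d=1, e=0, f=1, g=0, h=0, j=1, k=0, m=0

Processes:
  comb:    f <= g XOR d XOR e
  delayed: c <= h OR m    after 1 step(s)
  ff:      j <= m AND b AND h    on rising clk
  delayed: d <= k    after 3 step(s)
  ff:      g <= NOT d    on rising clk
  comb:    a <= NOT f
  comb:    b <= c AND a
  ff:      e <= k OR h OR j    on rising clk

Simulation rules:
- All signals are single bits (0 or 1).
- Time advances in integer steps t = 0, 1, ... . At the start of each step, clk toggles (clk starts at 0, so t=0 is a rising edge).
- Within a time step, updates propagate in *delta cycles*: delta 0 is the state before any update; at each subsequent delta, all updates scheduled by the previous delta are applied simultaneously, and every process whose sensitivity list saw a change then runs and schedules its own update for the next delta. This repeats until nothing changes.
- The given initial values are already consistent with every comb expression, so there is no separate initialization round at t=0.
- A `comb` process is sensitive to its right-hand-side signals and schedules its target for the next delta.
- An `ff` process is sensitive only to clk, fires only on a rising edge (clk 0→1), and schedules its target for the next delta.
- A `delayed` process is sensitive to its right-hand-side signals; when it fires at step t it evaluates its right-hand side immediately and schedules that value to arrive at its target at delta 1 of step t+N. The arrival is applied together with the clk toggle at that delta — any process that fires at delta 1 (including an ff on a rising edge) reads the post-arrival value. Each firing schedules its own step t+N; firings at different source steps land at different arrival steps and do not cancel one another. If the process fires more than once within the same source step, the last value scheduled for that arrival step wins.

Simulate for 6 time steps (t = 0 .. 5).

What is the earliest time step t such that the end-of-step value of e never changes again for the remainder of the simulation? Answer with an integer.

[bits: h,clk,b,m,c,e,a,f,g,j,k,d]
t=0: Δ0=000010010101 Δ1=010010010101 Δ2=010011010001 Δ3=010011000001 Δ4=010011100001 Δ5=011011100001 | 5Δ
t=1: Δ0=011011100001 Δ1=001011100001 | 1Δ
t=2: Δ0=001011100001 Δ1=011011100001 Δ2=011010100001 Δ3=011010110001 Δ4=011010010001 Δ5=010010010001 | 5Δ
t=3: Δ0=010010010001 Δ1=000010010001 | 1Δ
t=4: Δ0=000010010001 Δ1=010010010001 | 1Δ
t=5: Δ0=010010010001 Δ1=000010010001 | 1Δ

2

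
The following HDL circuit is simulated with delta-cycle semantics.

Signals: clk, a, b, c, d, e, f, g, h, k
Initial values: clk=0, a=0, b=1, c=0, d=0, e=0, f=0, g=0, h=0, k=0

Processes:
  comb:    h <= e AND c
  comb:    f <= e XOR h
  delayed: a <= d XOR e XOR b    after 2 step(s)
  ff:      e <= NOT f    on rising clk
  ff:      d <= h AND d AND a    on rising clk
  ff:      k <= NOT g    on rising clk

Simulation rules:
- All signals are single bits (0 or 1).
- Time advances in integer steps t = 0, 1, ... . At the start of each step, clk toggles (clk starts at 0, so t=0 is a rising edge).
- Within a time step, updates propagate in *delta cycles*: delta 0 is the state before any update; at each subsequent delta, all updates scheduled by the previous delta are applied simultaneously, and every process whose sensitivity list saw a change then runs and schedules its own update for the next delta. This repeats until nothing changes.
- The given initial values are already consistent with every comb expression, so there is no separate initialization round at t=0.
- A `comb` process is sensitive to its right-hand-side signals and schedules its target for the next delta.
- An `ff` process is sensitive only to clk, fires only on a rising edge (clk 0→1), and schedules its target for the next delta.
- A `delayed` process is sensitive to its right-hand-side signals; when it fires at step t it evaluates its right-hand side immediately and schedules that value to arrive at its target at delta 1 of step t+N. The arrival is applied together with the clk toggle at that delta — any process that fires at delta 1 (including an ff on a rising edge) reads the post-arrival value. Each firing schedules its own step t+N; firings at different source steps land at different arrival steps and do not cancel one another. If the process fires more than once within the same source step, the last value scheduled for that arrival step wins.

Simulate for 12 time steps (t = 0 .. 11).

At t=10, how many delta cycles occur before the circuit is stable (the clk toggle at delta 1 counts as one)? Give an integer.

t0.Δ0 b=1 g=0 f=0 d=0 e=0 clk=0 c=0 h=0 a=0 k=0
t0.Δ1 b=1 g=0 f=0 d=0 e=0 clk=1 c=0 h=0 a=0 k=0
t0.Δ2 b=1 g=0 f=0 d=0 e=1 clk=1 c=0 h=0 a=0 k=1
t0.Δ3 b=1 g=0 f=1 d=0 e=1 clk=1 c=0 h=0 a=0 k=1
t1.Δ0 b=1 g=0 f=1 d=0 e=1 clk=1 c=0 h=0 a=0 k=1
t1.Δ1 b=1 g=0 f=1 d=0 e=1 clk=0 c=0 h=0 a=0 k=1
t2.Δ0 b=1 g=0 f=1 d=0 e=1 clk=0 c=0 h=0 a=0 k=1
t2.Δ1 b=1 g=0 f=1 d=0 e=1 clk=1 c=0 h=0 a=0 k=1
t2.Δ2 b=1 g=0 f=1 d=0 e=0 clk=1 c=0 h=0 a=0 k=1
t2.Δ3 b=1 g=0 f=0 d=0 e=0 clk=1 c=0 h=0 a=0 k=1
t3.Δ0 b=1 g=0 f=0 d=0 e=0 clk=1 c=0 h=0 a=0 k=1
t3.Δ1 b=1 g=0 f=0 d=0 e=0 clk=0 c=0 h=0 a=0 k=1
t4.Δ0 b=1 g=0 f=0 d=0 e=0 clk=0 c=0 h=0 a=0 k=1
t4.Δ1 b=1 g=0 f=0 d=0 e=0 clk=1 c=0 h=0 a=1 k=1
t4.Δ2 b=1 g=0 f=0 d=0 e=1 clk=1 c=0 h=0 a=1 k=1
t4.Δ3 b=1 g=0 f=1 d=0 e=1 clk=1 c=0 h=0 a=1 k=1
t5.Δ0 b=1 g=0 f=1 d=0 e=1 clk=1 c=0 h=0 a=1 k=1
t5.Δ1 b=1 g=0 f=1 d=0 e=1 clk=0 c=0 h=0 a=1 k=1
t6.Δ0 b=1 g=0 f=1 d=0 e=1 clk=0 c=0 h=0 a=1 k=1
t6.Δ1 b=1 g=0 f=1 d=0 e=1 clk=1 c=0 h=0 a=0 k=1
t6.Δ2 b=1 g=0 f=1 d=0 e=0 clk=1 c=0 h=0 a=0 k=1
t6.Δ3 b=1 g=0 f=0 d=0 e=0 clk=1 c=0 h=0 a=0 k=1
t7.Δ0 b=1 g=0 f=0 d=0 e=0 clk=1 c=0 h=0 a=0 k=1
t7.Δ1 b=1 g=0 f=0 d=0 e=0 clk=0 c=0 h=0 a=0 k=1
t8.Δ0 b=1 g=0 f=0 d=0 e=0 clk=0 c=0 h=0 a=0 k=1
t8.Δ1 b=1 g=0 f=0 d=0 e=0 clk=1 c=0 h=0 a=1 k=1
t8.Δ2 b=1 g=0 f=0 d=0 e=1 clk=1 c=0 h=0 a=1 k=1
t8.Δ3 b=1 g=0 f=1 d=0 e=1 clk=1 c=0 h=0 a=1 k=1
t9.Δ0 b=1 g=0 f=1 d=0 e=1 clk=1 c=0 h=0 a=1 k=1
t9.Δ1 b=1 g=0 f=1 d=0 e=1 clk=0 c=0 h=0 a=1 k=1
t10.Δ0 b=1 g=0 f=1 d=0 e=1 clk=0 c=0 h=0 a=1 k=1
t10.Δ1 b=1 g=0 f=1 d=0 e=1 clk=1 c=0 h=0 a=0 k=1
t10.Δ2 b=1 g=0 f=1 d=0 e=0 clk=1 c=0 h=0 a=0 k=1
t10.Δ3 b=1 g=0 f=0 d=0 e=0 clk=1 c=0 h=0 a=0 k=1
t11.Δ0 b=1 g=0 f=0 d=0 e=0 clk=1 c=0 h=0 a=0 k=1
t11.Δ1 b=1 g=0 f=0 d=0 e=0 clk=0 c=0 h=0 a=0 k=1

3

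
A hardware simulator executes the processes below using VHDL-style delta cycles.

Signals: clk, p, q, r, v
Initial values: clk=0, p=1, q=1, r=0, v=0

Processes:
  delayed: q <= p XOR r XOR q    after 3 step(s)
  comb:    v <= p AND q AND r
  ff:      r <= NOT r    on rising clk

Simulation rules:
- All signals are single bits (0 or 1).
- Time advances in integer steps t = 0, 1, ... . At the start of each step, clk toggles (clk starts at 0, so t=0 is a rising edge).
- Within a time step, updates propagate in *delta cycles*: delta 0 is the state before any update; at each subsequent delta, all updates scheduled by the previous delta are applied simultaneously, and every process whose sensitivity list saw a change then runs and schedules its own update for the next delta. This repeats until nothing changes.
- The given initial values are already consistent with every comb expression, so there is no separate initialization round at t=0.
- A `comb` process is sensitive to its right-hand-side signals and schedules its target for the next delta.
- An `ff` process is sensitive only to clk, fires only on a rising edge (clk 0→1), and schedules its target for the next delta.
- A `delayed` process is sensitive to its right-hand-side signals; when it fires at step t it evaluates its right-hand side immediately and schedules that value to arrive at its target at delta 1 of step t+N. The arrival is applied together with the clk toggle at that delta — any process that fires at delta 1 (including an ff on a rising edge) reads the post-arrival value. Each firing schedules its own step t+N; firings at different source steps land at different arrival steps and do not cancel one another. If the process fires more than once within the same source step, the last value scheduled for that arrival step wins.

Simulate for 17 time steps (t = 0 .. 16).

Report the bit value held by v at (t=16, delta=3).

t=0 Δ0: p=1 r=0 clk=0 q=1 v=0
  Δ1: clk:0→1
  Δ2: r:0→1
  Δ3: v:0→1
  (3Δ to stable)
t=1 Δ0: p=1 r=1 clk=1 q=1 v=1
  Δ1: clk:1→0
  (1Δ to stable)
t=2 Δ0: p=1 r=1 clk=0 q=1 v=1
  Δ1: clk:0→1
  Δ2: r:1→0
  Δ3: v:1→0
  (3Δ to stable)
t=3 Δ0: p=1 r=0 clk=1 q=1 v=0
  Δ1: clk:1→0
  (1Δ to stable)
t=4 Δ0: p=1 r=0 clk=0 q=1 v=0
  Δ1: clk:0→1
  Δ2: r:0→1
  Δ3: v:0→1
  (3Δ to stable)
t=5 Δ0: p=1 r=1 clk=1 q=1 v=1
  Δ1: clk:1→0, q:1→0
  Δ2: v:1→0
  (2Δ to stable)
t=6 Δ0: p=1 r=1 clk=0 q=0 v=0
  Δ1: clk:0→1
  Δ2: r:1→0
  (2Δ to stable)
t=7 Δ0: p=1 r=0 clk=1 q=0 v=0
  Δ1: clk:1→0, q:0→1
  (1Δ to stable)
t=8 Δ0: p=1 r=0 clk=0 q=1 v=0
  Δ1: clk:0→1, q:1→0
  Δ2: r:0→1
  (2Δ to stable)
t=9 Δ0: p=1 r=1 clk=1 q=0 v=0
  Δ1: clk:1→0, q:0→1
  Δ2: v:0→1
  (2Δ to stable)
t=10 Δ0: p=1 r=1 clk=0 q=1 v=1
  Δ1: clk:0→1, q:1→0
  Δ2: r:1→0, v:1→0
  (2Δ to stable)
t=11 Δ0: p=1 r=0 clk=1 q=0 v=0
  Δ1: clk:1→0
  (1Δ to stable)
t=12 Δ0: p=1 r=0 clk=0 q=0 v=0
  Δ1: clk:0→1, q:0→1
  Δ2: r:0→1
  Δ3: v:0→1
  (3Δ to stable)
t=13 Δ0: p=1 r=1 clk=1 q=1 v=1
  Δ1: clk:1→0
  (1Δ to stable)
t=14 Δ0: p=1 r=1 clk=0 q=1 v=1
  Δ1: clk:0→1
  Δ2: r:1→0
  Δ3: v:1→0
  (3Δ to stable)
t=15 Δ0: p=1 r=0 clk=1 q=1 v=0
  Δ1: clk:1→0
  (1Δ to stable)
t=16 Δ0: p=1 r=0 clk=0 q=1 v=0
  Δ1: clk:0→1
  Δ2: r:0→1
  Δ3: v:0→1
  (3Δ to stable)

1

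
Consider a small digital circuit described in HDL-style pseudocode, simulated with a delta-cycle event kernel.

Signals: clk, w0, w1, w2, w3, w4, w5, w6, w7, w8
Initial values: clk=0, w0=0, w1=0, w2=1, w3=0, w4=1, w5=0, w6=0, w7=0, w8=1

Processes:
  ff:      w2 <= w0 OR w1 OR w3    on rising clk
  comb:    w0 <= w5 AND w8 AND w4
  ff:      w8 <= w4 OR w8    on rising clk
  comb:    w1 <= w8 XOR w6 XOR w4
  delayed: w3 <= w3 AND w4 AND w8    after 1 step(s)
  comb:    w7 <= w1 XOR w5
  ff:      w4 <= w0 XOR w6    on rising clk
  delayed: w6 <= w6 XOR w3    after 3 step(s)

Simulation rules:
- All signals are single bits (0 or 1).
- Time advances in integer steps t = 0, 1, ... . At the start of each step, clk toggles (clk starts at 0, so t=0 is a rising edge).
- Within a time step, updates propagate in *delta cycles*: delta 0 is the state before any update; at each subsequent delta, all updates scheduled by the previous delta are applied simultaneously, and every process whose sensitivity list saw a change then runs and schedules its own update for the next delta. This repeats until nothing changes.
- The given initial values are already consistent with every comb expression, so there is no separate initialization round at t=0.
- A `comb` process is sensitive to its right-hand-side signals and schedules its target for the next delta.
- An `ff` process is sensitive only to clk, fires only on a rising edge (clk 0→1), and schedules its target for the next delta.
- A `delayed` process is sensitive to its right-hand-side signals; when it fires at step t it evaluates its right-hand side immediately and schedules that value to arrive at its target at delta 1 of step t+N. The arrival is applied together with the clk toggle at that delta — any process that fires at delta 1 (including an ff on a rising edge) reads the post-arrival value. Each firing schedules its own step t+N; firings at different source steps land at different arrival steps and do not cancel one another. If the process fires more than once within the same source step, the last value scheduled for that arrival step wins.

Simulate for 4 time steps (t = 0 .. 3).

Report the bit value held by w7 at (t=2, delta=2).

[bits: w8,w1,clk,w3,w4,w5,w6,w2,w7,w0]
t=0: Δ0=1000100100 Δ1=1010100100 Δ2=1010000000 Δ3=1110000000 Δ4=1110000010 | 4Δ
t=1: Δ0=1110000010 Δ1=1100000010 | 1Δ
t=2: Δ0=1100000010 Δ1=1110000010 Δ2=1110000110 | 2Δ
t=3: Δ0=1110000110 Δ1=1100000110 | 1Δ

1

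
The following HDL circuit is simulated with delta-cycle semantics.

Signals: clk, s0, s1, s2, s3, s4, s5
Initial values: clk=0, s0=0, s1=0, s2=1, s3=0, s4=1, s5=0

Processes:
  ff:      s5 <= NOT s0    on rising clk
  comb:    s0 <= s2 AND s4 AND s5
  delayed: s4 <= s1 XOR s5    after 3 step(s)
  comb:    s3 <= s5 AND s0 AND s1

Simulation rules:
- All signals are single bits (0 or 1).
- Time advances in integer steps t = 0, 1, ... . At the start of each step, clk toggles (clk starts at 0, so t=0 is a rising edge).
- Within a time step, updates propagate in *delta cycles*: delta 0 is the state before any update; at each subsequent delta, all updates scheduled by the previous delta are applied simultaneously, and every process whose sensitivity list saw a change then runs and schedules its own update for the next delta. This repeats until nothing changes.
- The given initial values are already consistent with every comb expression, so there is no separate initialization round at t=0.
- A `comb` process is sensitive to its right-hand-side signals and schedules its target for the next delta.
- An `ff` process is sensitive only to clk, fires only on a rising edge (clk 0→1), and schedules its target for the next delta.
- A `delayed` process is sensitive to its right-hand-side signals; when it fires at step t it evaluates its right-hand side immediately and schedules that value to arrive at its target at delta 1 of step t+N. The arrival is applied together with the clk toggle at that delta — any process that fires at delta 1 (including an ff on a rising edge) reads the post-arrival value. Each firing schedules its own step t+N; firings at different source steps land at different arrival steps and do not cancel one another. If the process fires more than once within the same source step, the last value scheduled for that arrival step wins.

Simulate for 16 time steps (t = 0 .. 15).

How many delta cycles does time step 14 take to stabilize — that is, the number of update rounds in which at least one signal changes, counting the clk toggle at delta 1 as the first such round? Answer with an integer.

3

[bits: s1,s5,s3,s0,s2,clk,s4]
t=0: Δ0=0000101 Δ1=0000111 Δ2=0100111 Δ3=0101111 | 3Δ
t=1: Δ0=0101111 Δ1=0101101 | 1Δ
t=2: Δ0=0101101 Δ1=0101111 Δ2=0001111 Δ3=0000111 | 3Δ
t=3: Δ0=0000111 Δ1=0000101 | 1Δ
t=4: Δ0=0000101 Δ1=0000111 Δ2=0100111 Δ3=0101111 | 3Δ
t=5: Δ0=0101111 Δ1=0101100 Δ2=0100100 | 2Δ
t=6: Δ0=0100100 Δ1=0100110 | 1Δ
t=7: Δ0=0100110 Δ1=0100101 Δ2=0101101 | 2Δ
t=8: Δ0=0101101 Δ1=0101111 Δ2=0001111 Δ3=0000111 | 3Δ
t=9: Δ0=0000111 Δ1=0000101 | 1Δ
t=10: Δ0=0000101 Δ1=0000111 Δ2=0100111 Δ3=0101111 | 3Δ
t=11: Δ0=0101111 Δ1=0101100 Δ2=0100100 | 2Δ
t=12: Δ0=0100100 Δ1=0100110 | 1Δ
t=13: Δ0=0100110 Δ1=0100101 Δ2=0101101 | 2Δ
t=14: Δ0=0101101 Δ1=0101111 Δ2=0001111 Δ3=0000111 | 3Δ
t=15: Δ0=0000111 Δ1=0000101 | 1Δ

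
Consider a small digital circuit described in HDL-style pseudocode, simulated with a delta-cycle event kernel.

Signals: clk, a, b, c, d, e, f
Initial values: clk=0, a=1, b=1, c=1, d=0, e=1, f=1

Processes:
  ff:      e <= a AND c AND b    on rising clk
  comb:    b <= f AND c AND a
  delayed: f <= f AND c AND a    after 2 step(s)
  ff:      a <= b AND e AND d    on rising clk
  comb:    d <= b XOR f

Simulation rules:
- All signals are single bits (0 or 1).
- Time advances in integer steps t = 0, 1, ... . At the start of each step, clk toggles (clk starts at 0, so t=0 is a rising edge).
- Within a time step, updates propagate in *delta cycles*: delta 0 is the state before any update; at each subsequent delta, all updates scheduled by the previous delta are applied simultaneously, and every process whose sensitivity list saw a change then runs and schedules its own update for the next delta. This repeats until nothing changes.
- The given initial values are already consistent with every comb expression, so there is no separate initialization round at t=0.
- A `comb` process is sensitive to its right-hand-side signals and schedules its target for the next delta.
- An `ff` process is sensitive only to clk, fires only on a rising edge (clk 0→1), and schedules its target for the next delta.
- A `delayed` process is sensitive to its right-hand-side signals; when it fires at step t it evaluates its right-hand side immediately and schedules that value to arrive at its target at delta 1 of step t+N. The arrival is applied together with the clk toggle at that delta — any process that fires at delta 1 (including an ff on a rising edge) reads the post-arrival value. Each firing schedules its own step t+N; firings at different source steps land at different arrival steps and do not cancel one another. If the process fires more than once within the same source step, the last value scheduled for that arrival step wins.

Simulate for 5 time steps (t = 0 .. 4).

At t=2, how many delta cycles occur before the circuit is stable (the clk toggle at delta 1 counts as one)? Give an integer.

[bits: c,f,clk,a,d,b,e]
t=0: Δ0=1101011 Δ1=1111011 Δ2=1110011 Δ3=1110001 Δ4=1110101 | 4Δ
t=1: Δ0=1110101 Δ1=1100101 | 1Δ
t=2: Δ0=1100101 Δ1=1010101 Δ2=1010000 | 2Δ
t=3: Δ0=1010000 Δ1=1000000 | 1Δ
t=4: Δ0=1000000 Δ1=1010000 | 1Δ

2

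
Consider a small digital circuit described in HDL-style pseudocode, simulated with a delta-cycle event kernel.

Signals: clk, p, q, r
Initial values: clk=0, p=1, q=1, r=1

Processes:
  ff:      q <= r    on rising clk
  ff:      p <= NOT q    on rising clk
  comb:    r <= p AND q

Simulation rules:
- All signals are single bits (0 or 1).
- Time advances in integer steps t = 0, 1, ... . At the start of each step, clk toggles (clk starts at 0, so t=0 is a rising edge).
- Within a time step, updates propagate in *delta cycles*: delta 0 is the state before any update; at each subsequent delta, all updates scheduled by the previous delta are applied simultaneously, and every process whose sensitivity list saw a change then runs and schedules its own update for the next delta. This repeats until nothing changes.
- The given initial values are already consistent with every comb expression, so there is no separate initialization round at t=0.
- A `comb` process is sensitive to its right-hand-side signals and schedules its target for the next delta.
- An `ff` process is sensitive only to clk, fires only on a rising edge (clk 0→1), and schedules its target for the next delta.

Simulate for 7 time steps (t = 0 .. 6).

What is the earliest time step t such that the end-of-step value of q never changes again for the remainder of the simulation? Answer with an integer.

[bits: p,r,q,clk]
t=0: Δ0=1110 Δ1=1111 Δ2=0111 Δ3=0011 | 3Δ
t=1: Δ0=0011 Δ1=0010 | 1Δ
t=2: Δ0=0010 Δ1=0011 Δ2=0001 | 2Δ
t=3: Δ0=0001 Δ1=0000 | 1Δ
t=4: Δ0=0000 Δ1=0001 Δ2=1001 | 2Δ
t=5: Δ0=1001 Δ1=1000 | 1Δ
t=6: Δ0=1000 Δ1=1001 | 1Δ

2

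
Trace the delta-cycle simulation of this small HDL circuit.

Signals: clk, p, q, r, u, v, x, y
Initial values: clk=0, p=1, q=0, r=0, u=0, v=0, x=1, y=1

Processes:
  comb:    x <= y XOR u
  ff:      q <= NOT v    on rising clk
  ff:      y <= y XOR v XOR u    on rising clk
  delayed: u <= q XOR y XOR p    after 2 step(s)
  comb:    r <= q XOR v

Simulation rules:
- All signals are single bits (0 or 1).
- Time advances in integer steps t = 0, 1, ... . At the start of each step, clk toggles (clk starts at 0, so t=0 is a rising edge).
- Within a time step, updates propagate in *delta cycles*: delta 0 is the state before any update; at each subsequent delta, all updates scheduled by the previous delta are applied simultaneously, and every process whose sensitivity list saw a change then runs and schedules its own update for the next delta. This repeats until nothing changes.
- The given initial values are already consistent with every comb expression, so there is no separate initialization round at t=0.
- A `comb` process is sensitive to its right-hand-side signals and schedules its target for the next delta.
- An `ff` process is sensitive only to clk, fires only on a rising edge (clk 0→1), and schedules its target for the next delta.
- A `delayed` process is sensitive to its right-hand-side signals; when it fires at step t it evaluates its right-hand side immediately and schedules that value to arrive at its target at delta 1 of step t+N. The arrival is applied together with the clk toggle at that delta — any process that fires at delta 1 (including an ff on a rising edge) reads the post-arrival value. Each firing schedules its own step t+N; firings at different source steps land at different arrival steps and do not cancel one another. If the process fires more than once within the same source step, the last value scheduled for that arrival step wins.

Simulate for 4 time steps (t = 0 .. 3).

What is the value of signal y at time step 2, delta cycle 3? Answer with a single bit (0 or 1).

[bits: y,q,u,x,v,p,r,clk]
t=0: Δ0=10010100 Δ1=10010101 Δ2=11010101 Δ3=11010111 | 3Δ
t=1: Δ0=11010111 Δ1=11010110 | 1Δ
t=2: Δ0=11010110 Δ1=11110111 Δ2=01100111 Δ3=01110111 | 3Δ
t=3: Δ0=01110111 Δ1=01110110 | 1Δ

0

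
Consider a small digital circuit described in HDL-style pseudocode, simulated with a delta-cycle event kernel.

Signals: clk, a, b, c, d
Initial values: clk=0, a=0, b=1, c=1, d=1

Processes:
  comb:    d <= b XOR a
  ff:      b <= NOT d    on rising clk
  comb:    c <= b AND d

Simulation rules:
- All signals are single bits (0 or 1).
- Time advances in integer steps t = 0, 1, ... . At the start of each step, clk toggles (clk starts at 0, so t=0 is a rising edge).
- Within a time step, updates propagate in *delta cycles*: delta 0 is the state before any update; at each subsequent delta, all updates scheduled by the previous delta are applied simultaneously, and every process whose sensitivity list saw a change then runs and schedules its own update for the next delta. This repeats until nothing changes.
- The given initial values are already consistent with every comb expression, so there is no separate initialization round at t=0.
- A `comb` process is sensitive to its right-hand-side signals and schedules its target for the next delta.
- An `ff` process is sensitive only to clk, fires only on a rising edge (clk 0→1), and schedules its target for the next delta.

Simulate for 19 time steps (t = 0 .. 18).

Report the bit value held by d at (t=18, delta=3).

t=0 Δ0: b=1 a=0 d=1 c=1 clk=0
  Δ1: clk:0→1
  Δ2: b:1→0
  Δ3: d:1→0, c:1→0
  (3Δ to stable)
t=1 Δ0: b=0 a=0 d=0 c=0 clk=1
  Δ1: clk:1→0
  (1Δ to stable)
t=2 Δ0: b=0 a=0 d=0 c=0 clk=0
  Δ1: clk:0→1
  Δ2: b:0→1
  Δ3: d:0→1
  Δ4: c:0→1
  (4Δ to stable)
t=3 Δ0: b=1 a=0 d=1 c=1 clk=1
  Δ1: clk:1→0
  (1Δ to stable)
t=4 Δ0: b=1 a=0 d=1 c=1 clk=0
  Δ1: clk:0→1
  Δ2: b:1→0
  Δ3: d:1→0, c:1→0
  (3Δ to stable)
t=5 Δ0: b=0 a=0 d=0 c=0 clk=1
  Δ1: clk:1→0
  (1Δ to stable)
t=6 Δ0: b=0 a=0 d=0 c=0 clk=0
  Δ1: clk:0→1
  Δ2: b:0→1
  Δ3: d:0→1
  Δ4: c:0→1
  (4Δ to stable)
t=7 Δ0: b=1 a=0 d=1 c=1 clk=1
  Δ1: clk:1→0
  (1Δ to stable)
t=8 Δ0: b=1 a=0 d=1 c=1 clk=0
  Δ1: clk:0→1
  Δ2: b:1→0
  Δ3: d:1→0, c:1→0
  (3Δ to stable)
t=9 Δ0: b=0 a=0 d=0 c=0 clk=1
  Δ1: clk:1→0
  (1Δ to stable)
t=10 Δ0: b=0 a=0 d=0 c=0 clk=0
  Δ1: clk:0→1
  Δ2: b:0→1
  Δ3: d:0→1
  Δ4: c:0→1
  (4Δ to stable)
t=11 Δ0: b=1 a=0 d=1 c=1 clk=1
  Δ1: clk:1→0
  (1Δ to stable)
t=12 Δ0: b=1 a=0 d=1 c=1 clk=0
  Δ1: clk:0→1
  Δ2: b:1→0
  Δ3: d:1→0, c:1→0
  (3Δ to stable)
t=13 Δ0: b=0 a=0 d=0 c=0 clk=1
  Δ1: clk:1→0
  (1Δ to stable)
t=14 Δ0: b=0 a=0 d=0 c=0 clk=0
  Δ1: clk:0→1
  Δ2: b:0→1
  Δ3: d:0→1
  Δ4: c:0→1
  (4Δ to stable)
t=15 Δ0: b=1 a=0 d=1 c=1 clk=1
  Δ1: clk:1→0
  (1Δ to stable)
t=16 Δ0: b=1 a=0 d=1 c=1 clk=0
  Δ1: clk:0→1
  Δ2: b:1→0
  Δ3: d:1→0, c:1→0
  (3Δ to stable)
t=17 Δ0: b=0 a=0 d=0 c=0 clk=1
  Δ1: clk:1→0
  (1Δ to stable)
t=18 Δ0: b=0 a=0 d=0 c=0 clk=0
  Δ1: clk:0→1
  Δ2: b:0→1
  Δ3: d:0→1
  Δ4: c:0→1
  (4Δ to stable)

1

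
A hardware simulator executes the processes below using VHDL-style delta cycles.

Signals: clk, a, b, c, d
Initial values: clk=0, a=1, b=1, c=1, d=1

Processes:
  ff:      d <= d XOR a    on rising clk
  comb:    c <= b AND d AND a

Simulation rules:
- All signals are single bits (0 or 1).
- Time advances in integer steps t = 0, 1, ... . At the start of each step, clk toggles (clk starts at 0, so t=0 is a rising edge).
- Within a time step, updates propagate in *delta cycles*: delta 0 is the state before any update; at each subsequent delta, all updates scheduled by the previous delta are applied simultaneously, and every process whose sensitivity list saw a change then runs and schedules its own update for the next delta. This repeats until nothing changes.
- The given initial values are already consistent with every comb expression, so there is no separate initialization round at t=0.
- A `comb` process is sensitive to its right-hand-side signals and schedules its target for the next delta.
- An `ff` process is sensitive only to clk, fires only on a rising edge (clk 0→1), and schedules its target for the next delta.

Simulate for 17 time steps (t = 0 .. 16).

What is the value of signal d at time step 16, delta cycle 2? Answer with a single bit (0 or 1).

t=0 Δ0: d=1 a=1 c=1 clk=0 b=1
  Δ1: clk:0→1
  Δ2: d:1→0
  Δ3: c:1→0
  (3Δ to stable)
t=1 Δ0: d=0 a=1 c=0 clk=1 b=1
  Δ1: clk:1→0
  (1Δ to stable)
t=2 Δ0: d=0 a=1 c=0 clk=0 b=1
  Δ1: clk:0→1
  Δ2: d:0→1
  Δ3: c:0→1
  (3Δ to stable)
t=3 Δ0: d=1 a=1 c=1 clk=1 b=1
  Δ1: clk:1→0
  (1Δ to stable)
t=4 Δ0: d=1 a=1 c=1 clk=0 b=1
  Δ1: clk:0→1
  Δ2: d:1→0
  Δ3: c:1→0
  (3Δ to stable)
t=5 Δ0: d=0 a=1 c=0 clk=1 b=1
  Δ1: clk:1→0
  (1Δ to stable)
t=6 Δ0: d=0 a=1 c=0 clk=0 b=1
  Δ1: clk:0→1
  Δ2: d:0→1
  Δ3: c:0→1
  (3Δ to stable)
t=7 Δ0: d=1 a=1 c=1 clk=1 b=1
  Δ1: clk:1→0
  (1Δ to stable)
t=8 Δ0: d=1 a=1 c=1 clk=0 b=1
  Δ1: clk:0→1
  Δ2: d:1→0
  Δ3: c:1→0
  (3Δ to stable)
t=9 Δ0: d=0 a=1 c=0 clk=1 b=1
  Δ1: clk:1→0
  (1Δ to stable)
t=10 Δ0: d=0 a=1 c=0 clk=0 b=1
  Δ1: clk:0→1
  Δ2: d:0→1
  Δ3: c:0→1
  (3Δ to stable)
t=11 Δ0: d=1 a=1 c=1 clk=1 b=1
  Δ1: clk:1→0
  (1Δ to stable)
t=12 Δ0: d=1 a=1 c=1 clk=0 b=1
  Δ1: clk:0→1
  Δ2: d:1→0
  Δ3: c:1→0
  (3Δ to stable)
t=13 Δ0: d=0 a=1 c=0 clk=1 b=1
  Δ1: clk:1→0
  (1Δ to stable)
t=14 Δ0: d=0 a=1 c=0 clk=0 b=1
  Δ1: clk:0→1
  Δ2: d:0→1
  Δ3: c:0→1
  (3Δ to stable)
t=15 Δ0: d=1 a=1 c=1 clk=1 b=1
  Δ1: clk:1→0
  (1Δ to stable)
t=16 Δ0: d=1 a=1 c=1 clk=0 b=1
  Δ1: clk:0→1
  Δ2: d:1→0
  Δ3: c:1→0
  (3Δ to stable)

0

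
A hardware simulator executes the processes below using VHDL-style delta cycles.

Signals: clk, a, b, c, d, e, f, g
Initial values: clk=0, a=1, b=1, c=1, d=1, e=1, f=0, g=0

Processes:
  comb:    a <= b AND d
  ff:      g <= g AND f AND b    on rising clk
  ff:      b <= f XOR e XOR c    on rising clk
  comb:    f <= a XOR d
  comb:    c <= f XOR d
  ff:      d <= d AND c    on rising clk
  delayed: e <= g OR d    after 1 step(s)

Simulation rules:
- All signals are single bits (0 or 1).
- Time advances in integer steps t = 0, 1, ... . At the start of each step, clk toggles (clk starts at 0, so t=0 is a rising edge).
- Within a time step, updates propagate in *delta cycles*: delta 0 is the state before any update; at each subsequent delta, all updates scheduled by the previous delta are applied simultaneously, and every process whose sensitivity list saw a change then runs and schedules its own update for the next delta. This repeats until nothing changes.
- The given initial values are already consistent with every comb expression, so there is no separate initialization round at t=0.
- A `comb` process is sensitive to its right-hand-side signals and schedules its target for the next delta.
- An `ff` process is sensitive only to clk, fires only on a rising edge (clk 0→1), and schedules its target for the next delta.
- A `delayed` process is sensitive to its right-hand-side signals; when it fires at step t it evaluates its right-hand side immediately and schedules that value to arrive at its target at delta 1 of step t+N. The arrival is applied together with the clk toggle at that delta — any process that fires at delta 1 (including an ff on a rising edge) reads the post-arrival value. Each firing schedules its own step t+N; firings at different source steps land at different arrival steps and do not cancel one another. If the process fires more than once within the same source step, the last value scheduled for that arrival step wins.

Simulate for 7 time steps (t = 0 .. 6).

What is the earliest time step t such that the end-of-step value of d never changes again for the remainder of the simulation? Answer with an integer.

t0.Δ0 b=1 a=1 f=0 d=1 clk=0 g=0 e=1 c=1
t0.Δ1 b=1 a=1 f=0 d=1 clk=1 g=0 e=1 c=1
t0.Δ2 b=0 a=1 f=0 d=1 clk=1 g=0 e=1 c=1
t0.Δ3 b=0 a=0 f=0 d=1 clk=1 g=0 e=1 c=1
t0.Δ4 b=0 a=0 f=1 d=1 clk=1 g=0 e=1 c=1
t0.Δ5 b=0 a=0 f=1 d=1 clk=1 g=0 e=1 c=0
t1.Δ0 b=0 a=0 f=1 d=1 clk=1 g=0 e=1 c=0
t1.Δ1 b=0 a=0 f=1 d=1 clk=0 g=0 e=1 c=0
t2.Δ0 b=0 a=0 f=1 d=1 clk=0 g=0 e=1 c=0
t2.Δ1 b=0 a=0 f=1 d=1 clk=1 g=0 e=1 c=0
t2.Δ2 b=0 a=0 f=1 d=0 clk=1 g=0 e=1 c=0
t2.Δ3 b=0 a=0 f=0 d=0 clk=1 g=0 e=1 c=1
t2.Δ4 b=0 a=0 f=0 d=0 clk=1 g=0 e=1 c=0
t3.Δ0 b=0 a=0 f=0 d=0 clk=1 g=0 e=1 c=0
t3.Δ1 b=0 a=0 f=0 d=0 clk=0 g=0 e=0 c=0
t4.Δ0 b=0 a=0 f=0 d=0 clk=0 g=0 e=0 c=0
t4.Δ1 b=0 a=0 f=0 d=0 clk=1 g=0 e=0 c=0
t5.Δ0 b=0 a=0 f=0 d=0 clk=1 g=0 e=0 c=0
t5.Δ1 b=0 a=0 f=0 d=0 clk=0 g=0 e=0 c=0
t6.Δ0 b=0 a=0 f=0 d=0 clk=0 g=0 e=0 c=0
t6.Δ1 b=0 a=0 f=0 d=0 clk=1 g=0 e=0 c=0

2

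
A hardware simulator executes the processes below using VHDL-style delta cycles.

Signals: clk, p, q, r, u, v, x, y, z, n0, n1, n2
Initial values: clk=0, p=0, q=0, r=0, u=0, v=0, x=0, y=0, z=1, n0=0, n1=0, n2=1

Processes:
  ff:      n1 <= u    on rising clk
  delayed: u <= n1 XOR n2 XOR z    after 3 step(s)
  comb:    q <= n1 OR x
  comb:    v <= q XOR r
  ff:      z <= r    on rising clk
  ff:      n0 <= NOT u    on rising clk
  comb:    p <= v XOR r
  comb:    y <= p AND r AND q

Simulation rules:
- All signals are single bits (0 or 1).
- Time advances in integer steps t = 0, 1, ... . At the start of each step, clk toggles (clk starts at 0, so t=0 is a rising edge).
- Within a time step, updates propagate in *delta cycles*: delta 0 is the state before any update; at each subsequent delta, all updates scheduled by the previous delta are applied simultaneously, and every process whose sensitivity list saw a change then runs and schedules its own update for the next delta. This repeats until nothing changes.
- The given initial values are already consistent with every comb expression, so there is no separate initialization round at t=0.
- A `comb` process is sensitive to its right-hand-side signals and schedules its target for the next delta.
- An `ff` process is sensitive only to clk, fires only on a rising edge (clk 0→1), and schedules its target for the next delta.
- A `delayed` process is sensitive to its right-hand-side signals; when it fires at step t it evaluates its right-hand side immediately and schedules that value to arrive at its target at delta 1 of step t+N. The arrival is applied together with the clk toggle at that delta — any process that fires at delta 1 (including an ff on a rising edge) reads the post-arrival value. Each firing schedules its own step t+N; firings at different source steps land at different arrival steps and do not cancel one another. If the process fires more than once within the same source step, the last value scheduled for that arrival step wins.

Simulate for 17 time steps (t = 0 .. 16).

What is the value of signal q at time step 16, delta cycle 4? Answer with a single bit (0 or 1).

t0.Δ0 u=0 q=0 clk=0 p=0 z=1 v=0 x=0 n1=0 r=0 n2=1 y=0 n0=0
t0.Δ1 u=0 q=0 clk=1 p=0 z=1 v=0 x=0 n1=0 r=0 n2=1 y=0 n0=0
t0.Δ2 u=0 q=0 clk=1 p=0 z=0 v=0 x=0 n1=0 r=0 n2=1 y=0 n0=1
t1.Δ0 u=0 q=0 clk=1 p=0 z=0 v=0 x=0 n1=0 r=0 n2=1 y=0 n0=1
t1.Δ1 u=0 q=0 clk=0 p=0 z=0 v=0 x=0 n1=0 r=0 n2=1 y=0 n0=1
t2.Δ0 u=0 q=0 clk=0 p=0 z=0 v=0 x=0 n1=0 r=0 n2=1 y=0 n0=1
t2.Δ1 u=0 q=0 clk=1 p=0 z=0 v=0 x=0 n1=0 r=0 n2=1 y=0 n0=1
t3.Δ0 u=0 q=0 clk=1 p=0 z=0 v=0 x=0 n1=0 r=0 n2=1 y=0 n0=1
t3.Δ1 u=1 q=0 clk=0 p=0 z=0 v=0 x=0 n1=0 r=0 n2=1 y=0 n0=1
t4.Δ0 u=1 q=0 clk=0 p=0 z=0 v=0 x=0 n1=0 r=0 n2=1 y=0 n0=1
t4.Δ1 u=1 q=0 clk=1 p=0 z=0 v=0 x=0 n1=0 r=0 n2=1 y=0 n0=1
t4.Δ2 u=1 q=0 clk=1 p=0 z=0 v=0 x=0 n1=1 r=0 n2=1 y=0 n0=0
t4.Δ3 u=1 q=1 clk=1 p=0 z=0 v=0 x=0 n1=1 r=0 n2=1 y=0 n0=0
t4.Δ4 u=1 q=1 clk=1 p=0 z=0 v=1 x=0 n1=1 r=0 n2=1 y=0 n0=0
t4.Δ5 u=1 q=1 clk=1 p=1 z=0 v=1 x=0 n1=1 r=0 n2=1 y=0 n0=0
t5.Δ0 u=1 q=1 clk=1 p=1 z=0 v=1 x=0 n1=1 r=0 n2=1 y=0 n0=0
t5.Δ1 u=1 q=1 clk=0 p=1 z=0 v=1 x=0 n1=1 r=0 n2=1 y=0 n0=0
t6.Δ0 u=1 q=1 clk=0 p=1 z=0 v=1 x=0 n1=1 r=0 n2=1 y=0 n0=0
t6.Δ1 u=1 q=1 clk=1 p=1 z=0 v=1 x=0 n1=1 r=0 n2=1 y=0 n0=0
t7.Δ0 u=1 q=1 clk=1 p=1 z=0 v=1 x=0 n1=1 r=0 n2=1 y=0 n0=0
t7.Δ1 u=0 q=1 clk=0 p=1 z=0 v=1 x=0 n1=1 r=0 n2=1 y=0 n0=0
t8.Δ0 u=0 q=1 clk=0 p=1 z=0 v=1 x=0 n1=1 r=0 n2=1 y=0 n0=0
t8.Δ1 u=0 q=1 clk=1 p=1 z=0 v=1 x=0 n1=1 r=0 n2=1 y=0 n0=0
t8.Δ2 u=0 q=1 clk=1 p=1 z=0 v=1 x=0 n1=0 r=0 n2=1 y=0 n0=1
t8.Δ3 u=0 q=0 clk=1 p=1 z=0 v=1 x=0 n1=0 r=0 n2=1 y=0 n0=1
t8.Δ4 u=0 q=0 clk=1 p=1 z=0 v=0 x=0 n1=0 r=0 n2=1 y=0 n0=1
t8.Δ5 u=0 q=0 clk=1 p=0 z=0 v=0 x=0 n1=0 r=0 n2=1 y=0 n0=1
t9.Δ0 u=0 q=0 clk=1 p=0 z=0 v=0 x=0 n1=0 r=0 n2=1 y=0 n0=1
t9.Δ1 u=0 q=0 clk=0 p=0 z=0 v=0 x=0 n1=0 r=0 n2=1 y=0 n0=1
t10.Δ0 u=0 q=0 clk=0 p=0 z=0 v=0 x=0 n1=0 r=0 n2=1 y=0 n0=1
t10.Δ1 u=0 q=0 clk=1 p=0 z=0 v=0 x=0 n1=0 r=0 n2=1 y=0 n0=1
t11.Δ0 u=0 q=0 clk=1 p=0 z=0 v=0 x=0 n1=0 r=0 n2=1 y=0 n0=1
t11.Δ1 u=1 q=0 clk=0 p=0 z=0 v=0 x=0 n1=0 r=0 n2=1 y=0 n0=1
t12.Δ0 u=1 q=0 clk=0 p=0 z=0 v=0 x=0 n1=0 r=0 n2=1 y=0 n0=1
t12.Δ1 u=1 q=0 clk=1 p=0 z=0 v=0 x=0 n1=0 r=0 n2=1 y=0 n0=1
t12.Δ2 u=1 q=0 clk=1 p=0 z=0 v=0 x=0 n1=1 r=0 n2=1 y=0 n0=0
t12.Δ3 u=1 q=1 clk=1 p=0 z=0 v=0 x=0 n1=1 r=0 n2=1 y=0 n0=0
t12.Δ4 u=1 q=1 clk=1 p=0 z=0 v=1 x=0 n1=1 r=0 n2=1 y=0 n0=0
t12.Δ5 u=1 q=1 clk=1 p=1 z=0 v=1 x=0 n1=1 r=0 n2=1 y=0 n0=0
t13.Δ0 u=1 q=1 clk=1 p=1 z=0 v=1 x=0 n1=1 r=0 n2=1 y=0 n0=0
t13.Δ1 u=1 q=1 clk=0 p=1 z=0 v=1 x=0 n1=1 r=0 n2=1 y=0 n0=0
t14.Δ0 u=1 q=1 clk=0 p=1 z=0 v=1 x=0 n1=1 r=0 n2=1 y=0 n0=0
t14.Δ1 u=1 q=1 clk=1 p=1 z=0 v=1 x=0 n1=1 r=0 n2=1 y=0 n0=0
t15.Δ0 u=1 q=1 clk=1 p=1 z=0 v=1 x=0 n1=1 r=0 n2=1 y=0 n0=0
t15.Δ1 u=0 q=1 clk=0 p=1 z=0 v=1 x=0 n1=1 r=0 n2=1 y=0 n0=0
t16.Δ0 u=0 q=1 clk=0 p=1 z=0 v=1 x=0 n1=1 r=0 n2=1 y=0 n0=0
t16.Δ1 u=0 q=1 clk=1 p=1 z=0 v=1 x=0 n1=1 r=0 n2=1 y=0 n0=0
t16.Δ2 u=0 q=1 clk=1 p=1 z=0 v=1 x=0 n1=0 r=0 n2=1 y=0 n0=1
t16.Δ3 u=0 q=0 clk=1 p=1 z=0 v=1 x=0 n1=0 r=0 n2=1 y=0 n0=1
t16.Δ4 u=0 q=0 clk=1 p=1 z=0 v=0 x=0 n1=0 r=0 n2=1 y=0 n0=1
t16.Δ5 u=0 q=0 clk=1 p=0 z=0 v=0 x=0 n1=0 r=0 n2=1 y=0 n0=1

0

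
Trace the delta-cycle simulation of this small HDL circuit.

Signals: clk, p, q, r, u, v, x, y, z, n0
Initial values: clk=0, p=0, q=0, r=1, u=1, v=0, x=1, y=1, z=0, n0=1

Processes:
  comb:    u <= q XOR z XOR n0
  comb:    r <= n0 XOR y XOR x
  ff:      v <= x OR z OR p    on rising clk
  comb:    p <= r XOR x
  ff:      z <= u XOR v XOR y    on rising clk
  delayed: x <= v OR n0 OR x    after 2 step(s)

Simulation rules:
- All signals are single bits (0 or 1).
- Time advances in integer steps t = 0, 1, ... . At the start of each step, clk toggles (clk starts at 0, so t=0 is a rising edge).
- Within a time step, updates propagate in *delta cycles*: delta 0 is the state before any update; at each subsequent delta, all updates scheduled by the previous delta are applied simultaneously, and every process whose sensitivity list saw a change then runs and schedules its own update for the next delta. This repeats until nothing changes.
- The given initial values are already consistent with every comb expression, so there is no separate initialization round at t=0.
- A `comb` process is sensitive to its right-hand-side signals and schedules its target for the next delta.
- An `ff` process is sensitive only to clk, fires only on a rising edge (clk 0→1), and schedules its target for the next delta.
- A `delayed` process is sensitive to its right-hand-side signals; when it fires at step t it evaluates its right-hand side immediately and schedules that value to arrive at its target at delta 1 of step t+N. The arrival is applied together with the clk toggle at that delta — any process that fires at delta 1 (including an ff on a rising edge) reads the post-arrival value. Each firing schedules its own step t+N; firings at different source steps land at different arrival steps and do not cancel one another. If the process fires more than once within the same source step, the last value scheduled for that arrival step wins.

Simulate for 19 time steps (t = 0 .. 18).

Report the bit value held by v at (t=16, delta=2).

t=0 Δ0: r=1 x=1 clk=0 y=1 q=0 u=1 v=0 p=0 n0=1 z=0
  Δ1: clk:0→1
  Δ2: v:0→1
  (2Δ to stable)
t=1 Δ0: r=1 x=1 clk=1 y=1 q=0 u=1 v=1 p=0 n0=1 z=0
  Δ1: clk:1→0
  (1Δ to stable)
t=2 Δ0: r=1 x=1 clk=0 y=1 q=0 u=1 v=1 p=0 n0=1 z=0
  Δ1: clk:0→1
  Δ2: z:0→1
  Δ3: u:1→0
  (3Δ to stable)
t=3 Δ0: r=1 x=1 clk=1 y=1 q=0 u=0 v=1 p=0 n0=1 z=1
  Δ1: clk:1→0
  (1Δ to stable)
t=4 Δ0: r=1 x=1 clk=0 y=1 q=0 u=0 v=1 p=0 n0=1 z=1
  Δ1: clk:0→1
  Δ2: z:1→0
  Δ3: u:0→1
  (3Δ to stable)
t=5 Δ0: r=1 x=1 clk=1 y=1 q=0 u=1 v=1 p=0 n0=1 z=0
  Δ1: clk:1→0
  (1Δ to stable)
t=6 Δ0: r=1 x=1 clk=0 y=1 q=0 u=1 v=1 p=0 n0=1 z=0
  Δ1: clk:0→1
  Δ2: z:0→1
  Δ3: u:1→0
  (3Δ to stable)
t=7 Δ0: r=1 x=1 clk=1 y=1 q=0 u=0 v=1 p=0 n0=1 z=1
  Δ1: clk:1→0
  (1Δ to stable)
t=8 Δ0: r=1 x=1 clk=0 y=1 q=0 u=0 v=1 p=0 n0=1 z=1
  Δ1: clk:0→1
  Δ2: z:1→0
  Δ3: u:0→1
  (3Δ to stable)
t=9 Δ0: r=1 x=1 clk=1 y=1 q=0 u=1 v=1 p=0 n0=1 z=0
  Δ1: clk:1→0
  (1Δ to stable)
t=10 Δ0: r=1 x=1 clk=0 y=1 q=0 u=1 v=1 p=0 n0=1 z=0
  Δ1: clk:0→1
  Δ2: z:0→1
  Δ3: u:1→0
  (3Δ to stable)
t=11 Δ0: r=1 x=1 clk=1 y=1 q=0 u=0 v=1 p=0 n0=1 z=1
  Δ1: clk:1→0
  (1Δ to stable)
t=12 Δ0: r=1 x=1 clk=0 y=1 q=0 u=0 v=1 p=0 n0=1 z=1
  Δ1: clk:0→1
  Δ2: z:1→0
  Δ3: u:0→1
  (3Δ to stable)
t=13 Δ0: r=1 x=1 clk=1 y=1 q=0 u=1 v=1 p=0 n0=1 z=0
  Δ1: clk:1→0
  (1Δ to stable)
t=14 Δ0: r=1 x=1 clk=0 y=1 q=0 u=1 v=1 p=0 n0=1 z=0
  Δ1: clk:0→1
  Δ2: z:0→1
  Δ3: u:1→0
  (3Δ to stable)
t=15 Δ0: r=1 x=1 clk=1 y=1 q=0 u=0 v=1 p=0 n0=1 z=1
  Δ1: clk:1→0
  (1Δ to stable)
t=16 Δ0: r=1 x=1 clk=0 y=1 q=0 u=0 v=1 p=0 n0=1 z=1
  Δ1: clk:0→1
  Δ2: z:1→0
  Δ3: u:0→1
  (3Δ to stable)
t=17 Δ0: r=1 x=1 clk=1 y=1 q=0 u=1 v=1 p=0 n0=1 z=0
  Δ1: clk:1→0
  (1Δ to stable)
t=18 Δ0: r=1 x=1 clk=0 y=1 q=0 u=1 v=1 p=0 n0=1 z=0
  Δ1: clk:0→1
  Δ2: z:0→1
  Δ3: u:1→0
  (3Δ to stable)

1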